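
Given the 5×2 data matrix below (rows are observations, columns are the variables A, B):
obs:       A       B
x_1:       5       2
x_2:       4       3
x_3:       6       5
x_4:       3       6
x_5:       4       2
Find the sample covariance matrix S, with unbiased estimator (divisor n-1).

Step 1 — column means:
  mean(A) = (5 + 4 + 6 + 3 + 4) / 5 = 22/5 = 4.4
  mean(B) = (2 + 3 + 5 + 6 + 2) / 5 = 18/5 = 3.6

Step 2 — sample covariance S[i,j] = (1/(n-1)) · Σ_k (x_{k,i} - mean_i) · (x_{k,j} - mean_j), with n-1 = 4.
  S[A,A] = ((0.6)·(0.6) + (-0.4)·(-0.4) + (1.6)·(1.6) + (-1.4)·(-1.4) + (-0.4)·(-0.4)) / 4 = 5.2/4 = 1.3
  S[A,B] = ((0.6)·(-1.6) + (-0.4)·(-0.6) + (1.6)·(1.4) + (-1.4)·(2.4) + (-0.4)·(-1.6)) / 4 = -1.2/4 = -0.3
  S[B,B] = ((-1.6)·(-1.6) + (-0.6)·(-0.6) + (1.4)·(1.4) + (2.4)·(2.4) + (-1.6)·(-1.6)) / 4 = 13.2/4 = 3.3

S is symmetric (S[j,i] = S[i,j]). Assembling:

S = [[1.3, -0.3],
 [-0.3, 3.3]]


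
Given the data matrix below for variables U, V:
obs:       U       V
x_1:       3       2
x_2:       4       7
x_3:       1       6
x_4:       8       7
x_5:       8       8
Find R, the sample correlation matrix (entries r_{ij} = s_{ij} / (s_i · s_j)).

Step 1 — column means:
  mean(U) = (3 + 4 + 1 + 8 + 8) / 5 = 24/5 = 4.8
  mean(V) = (2 + 7 + 6 + 7 + 8) / 5 = 30/5 = 6

Step 2 — sample variances and covariances s[i,j] = (1/(n-1)) · Σ_k (x_{k,i} - mean_i) · (x_{k,j} - mean_j), with n-1 = 4:
  s[U,U] = ((-1.8)·(-1.8) + (-0.8)·(-0.8) + (-3.8)·(-3.8) + (3.2)·(3.2) + (3.2)·(3.2)) / 4 = 38.8/4 = 9.7
  s[U,V] = ((-1.8)·(-4) + (-0.8)·(1) + (-3.8)·(0) + (3.2)·(1) + (3.2)·(2)) / 4 = 16/4 = 4
  s[V,V] = ((-4)·(-4) + (1)·(1) + (0)·(0) + (1)·(1) + (2)·(2)) / 4 = 22/4 = 5.5
  Sample standard deviations s_i = √(s[i,i]):
  s(U) = √(9.7) = 3.1145
  s(V) = √(5.5) = 2.3452

Step 3 — r_{ij} = s_{ij} / (s_i · s_j):
  r[U,U] = 1 (diagonal).
  r[U,V] = 4 / (3.1145 · 2.3452) = 4 / 7.3041 = 0.5476
  r[V,V] = 1 (diagonal).

R is symmetric with unit diagonal. Assembling:

R = [[1, 0.5476],
 [0.5476, 1]]


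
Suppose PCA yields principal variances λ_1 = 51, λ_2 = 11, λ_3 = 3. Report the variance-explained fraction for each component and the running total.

Step 1 — total variance = trace(Sigma) = Σ λ_i = 51 + 11 + 3 = 65.

Step 2 — fraction explained by component i = λ_i / Σ λ:
  PC1: 51/65 = 0.7846
  PC2: 11/65 = 0.1692
  PC3: 3/65 = 0.0462

Step 3 — cumulative fraction after k components = (λ_1 + ... + λ_k) / Σ λ:
  k = 1: 51/65 = 0.7846
  k = 2: (51 + 11)/65 = 62/65 = 0.9538
  k = 3: (51 + 11 + 3)/65 = 65/65 = 1

Summary (fraction, with percent):

explained: PC1 0.7846 (78.46%), PC2 0.1692 (16.92%), PC3 0.0462 (4.62%);  cumulative: 0.7846, 0.9538, 1


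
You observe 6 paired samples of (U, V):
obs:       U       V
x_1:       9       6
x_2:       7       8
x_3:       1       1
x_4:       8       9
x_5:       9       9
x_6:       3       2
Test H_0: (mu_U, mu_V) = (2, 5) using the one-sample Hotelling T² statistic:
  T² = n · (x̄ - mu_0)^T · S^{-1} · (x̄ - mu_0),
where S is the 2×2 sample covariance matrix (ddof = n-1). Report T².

Step 1 — sample mean vector:
  mean(U) = (9 + 7 + 1 + 8 + 9 + 3) / 6 = 37/6 = 6.1667
  mean(V) = (6 + 8 + 1 + 9 + 9 + 2) / 6 = 35/6 = 5.8333
  x̄ = (6.1667, 5.8333),  deviation x̄ - mu_0 = (6.1667, 5.8333) - (2, 5) = (4.1667, 0.8333).

Step 2 — sample covariance matrix, S[i,j] = (1/(n-1)) · Σ_k (x_{k,i} - mean_i) · (x_{k,j} - mean_j), divisor n-1 = 5:
  S[U,U] = ((2.8333)·(2.8333) + (0.8333)·(0.8333) + (-5.1667)·(-5.1667) + (1.8333)·(1.8333) + (2.8333)·(2.8333) + (-3.1667)·(-3.1667)) / 5 = 56.8333/5 = 11.3667
  S[U,V] = ((2.8333)·(0.1667) + (0.8333)·(2.1667) + (-5.1667)·(-4.8333) + (1.8333)·(3.1667) + (2.8333)·(3.1667) + (-3.1667)·(-3.8333)) / 5 = 54.1667/5 = 10.8333
  S[V,V] = ((0.1667)·(0.1667) + (2.1667)·(2.1667) + (-4.8333)·(-4.8333) + (3.1667)·(3.1667) + (3.1667)·(3.1667) + (-3.8333)·(-3.8333)) / 5 = 62.8333/5 = 12.5667
  S = [[11.3667, 10.8333],
 [10.8333, 12.5667]].

Step 3 — invert S. det(S) = 11.3667·12.5667 - (10.8333)² = 25.48.
  S^{-1} = (1/det) · [[d, -b], [-b, a]] = [[0.4932, -0.4252],
 [-0.4252, 0.4461]].

Step 4 — quadratic form (x̄ - mu_0)^T · S^{-1} · (x̄ - mu_0):
  S^{-1} · (x̄ - mu_0) = (1.7007, -1.3998),
  (x̄ - mu_0)^T · [...] = (4.1667)·(1.7007) + (0.8333)·(-1.3998) = 5.9197.

Step 5 — scale by n: T² = 6 · 5.9197 = 35.5181.

T² ≈ 35.5181


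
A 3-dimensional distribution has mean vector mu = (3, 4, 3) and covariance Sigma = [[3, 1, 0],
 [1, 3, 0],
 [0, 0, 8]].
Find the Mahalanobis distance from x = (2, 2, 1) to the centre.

Step 1 — centre the observation: (x - mu) = (-1, -2, -2).

Step 2 — invert Sigma (cofactor / det for 3×3, or solve directly):
  Sigma^{-1} = [[0.375, -0.125, 0],
 [-0.125, 0.375, 0],
 [0, 0, 0.125]].

Step 3 — form the quadratic (x - mu)^T · Sigma^{-1} · (x - mu):
  Sigma^{-1} · (x - mu) = (-0.125, -0.625, -0.25).
  (x - mu)^T · [Sigma^{-1} · (x - mu)] = (-1)·(-0.125) + (-2)·(-0.625) + (-2)·(-0.25) = 1.875.

Step 4 — take square root: d = √(1.875) ≈ 1.3693.

d(x, mu) = √(1.875) ≈ 1.3693


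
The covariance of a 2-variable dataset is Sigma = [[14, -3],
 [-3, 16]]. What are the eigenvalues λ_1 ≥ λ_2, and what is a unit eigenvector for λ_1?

Step 1 — characteristic polynomial of 2×2 Sigma:
  det(Sigma - λI) = λ² - trace · λ + det = 0.
  trace = 14 + 16 = 30, det = 14·16 - (-3)² = 215.
Step 2 — discriminant:
  Δ = trace² - 4·det = 900 - 860 = 40.
Step 3 — eigenvalues:
  λ = (trace ± √Δ)/2 = (30 ± 6.3246)/2,
  λ_1 = 18.1623,  λ_2 = 11.8377.

Step 4 — unit eigenvector for λ_1: solve (Sigma - λ_1 I)v = 0. First row:
  (14 - 18.1623)·v_x + (-3)·v_y = 0, i.e. (-4.1623)·v_x + (-3)·v_y = 0,
  so v ∝ (b, λ_1 - a) = (-3, 4.1623); multiply by -1 so the first entry is positive: u = (3, -4.1623).
  ||u|| = √((3)² + (-4.1623)²) = √(26.3246) ≈ 5.1307,
  v_1 = u/||u|| ≈ (0.5847, -0.8112) (||v_1|| = 1).

λ_1 = 18.1623,  λ_2 = 11.8377;  v_1 ≈ (0.5847, -0.8112)


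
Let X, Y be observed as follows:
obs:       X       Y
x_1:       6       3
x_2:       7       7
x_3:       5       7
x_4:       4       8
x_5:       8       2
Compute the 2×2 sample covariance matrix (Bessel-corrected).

Step 1 — column means:
  mean(X) = (6 + 7 + 5 + 4 + 8) / 5 = 30/5 = 6
  mean(Y) = (3 + 7 + 7 + 8 + 2) / 5 = 27/5 = 5.4

Step 2 — sample covariance S[i,j] = (1/(n-1)) · Σ_k (x_{k,i} - mean_i) · (x_{k,j} - mean_j), with n-1 = 4.
  S[X,X] = ((0)·(0) + (1)·(1) + (-1)·(-1) + (-2)·(-2) + (2)·(2)) / 4 = 10/4 = 2.5
  S[X,Y] = ((0)·(-2.4) + (1)·(1.6) + (-1)·(1.6) + (-2)·(2.6) + (2)·(-3.4)) / 4 = -12/4 = -3
  S[Y,Y] = ((-2.4)·(-2.4) + (1.6)·(1.6) + (1.6)·(1.6) + (2.6)·(2.6) + (-3.4)·(-3.4)) / 4 = 29.2/4 = 7.3

S is symmetric (S[j,i] = S[i,j]). Assembling:

S = [[2.5, -3],
 [-3, 7.3]]


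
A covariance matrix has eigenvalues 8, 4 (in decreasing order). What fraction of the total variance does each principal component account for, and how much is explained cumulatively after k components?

Step 1 — total variance = trace(Sigma) = Σ λ_i = 8 + 4 = 12.

Step 2 — fraction explained by component i = λ_i / Σ λ:
  PC1: 8/12 = 0.6667
  PC2: 4/12 = 0.3333

Step 3 — cumulative fraction after k components = (λ_1 + ... + λ_k) / Σ λ:
  k = 1: 8/12 = 0.6667
  k = 2: (8 + 4)/12 = 12/12 = 1

Summary (fraction, with percent):

explained: PC1 0.6667 (66.67%), PC2 0.3333 (33.33%);  cumulative: 0.6667, 1


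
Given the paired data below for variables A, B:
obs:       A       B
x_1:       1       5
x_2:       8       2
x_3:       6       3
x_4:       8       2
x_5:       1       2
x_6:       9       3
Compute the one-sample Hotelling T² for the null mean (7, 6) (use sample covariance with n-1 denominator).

Step 1 — sample mean vector:
  mean(A) = (1 + 8 + 6 + 8 + 1 + 9) / 6 = 33/6 = 5.5
  mean(B) = (5 + 2 + 3 + 2 + 2 + 3) / 6 = 17/6 = 2.8333
  x̄ = (5.5, 2.8333),  deviation x̄ - mu_0 = (5.5, 2.8333) - (7, 6) = (-1.5, -3.1667).

Step 2 — sample covariance matrix, S[i,j] = (1/(n-1)) · Σ_k (x_{k,i} - mean_i) · (x_{k,j} - mean_j), divisor n-1 = 5:
  S[A,A] = ((-4.5)·(-4.5) + (2.5)·(2.5) + (0.5)·(0.5) + (2.5)·(2.5) + (-4.5)·(-4.5) + (3.5)·(3.5)) / 5 = 65.5/5 = 13.1
  S[A,B] = ((-4.5)·(2.1667) + (2.5)·(-0.8333) + (0.5)·(0.1667) + (2.5)·(-0.8333) + (-4.5)·(-0.8333) + (3.5)·(0.1667)) / 5 = -9.5/5 = -1.9
  S[B,B] = ((2.1667)·(2.1667) + (-0.8333)·(-0.8333) + (0.1667)·(0.1667) + (-0.8333)·(-0.8333) + (-0.8333)·(-0.8333) + (0.1667)·(0.1667)) / 5 = 6.8333/5 = 1.3667
  S = [[13.1, -1.9],
 [-1.9, 1.3667]].

Step 3 — invert S. det(S) = 13.1·1.3667 - (-1.9)² = 14.2933.
  S^{-1} = (1/det) · [[d, -b], [-b, a]] = [[0.0956, 0.1329],
 [0.1329, 0.9165]].

Step 4 — quadratic form (x̄ - mu_0)^T · S^{-1} · (x̄ - mu_0):
  S^{-1} · (x̄ - mu_0) = (-0.5644, -3.1017),
  (x̄ - mu_0)^T · [...] = (-1.5)·(-0.5644) + (-3.1667)·(-3.1017) = 10.6685.

Step 5 — scale by n: T² = 6 · 10.6685 = 64.0112.

T² ≈ 64.0112


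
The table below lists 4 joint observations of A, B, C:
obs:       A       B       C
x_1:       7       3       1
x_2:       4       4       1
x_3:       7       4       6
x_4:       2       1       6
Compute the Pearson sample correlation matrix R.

Step 1 — column means:
  mean(A) = (7 + 4 + 7 + 2) / 4 = 20/4 = 5
  mean(B) = (3 + 4 + 4 + 1) / 4 = 12/4 = 3
  mean(C) = (1 + 1 + 6 + 6) / 4 = 14/4 = 3.5

Step 2 — sample variances and covariances s[i,j] = (1/(n-1)) · Σ_k (x_{k,i} - mean_i) · (x_{k,j} - mean_j), with n-1 = 3:
  s[A,A] = ((2)·(2) + (-1)·(-1) + (2)·(2) + (-3)·(-3)) / 3 = 18/3 = 6
  s[A,B] = ((2)·(0) + (-1)·(1) + (2)·(1) + (-3)·(-2)) / 3 = 7/3 = 2.3333
  s[A,C] = ((2)·(-2.5) + (-1)·(-2.5) + (2)·(2.5) + (-3)·(2.5)) / 3 = -5/3 = -1.6667
  s[B,B] = ((0)·(0) + (1)·(1) + (1)·(1) + (-2)·(-2)) / 3 = 6/3 = 2
  s[B,C] = ((0)·(-2.5) + (1)·(-2.5) + (1)·(2.5) + (-2)·(2.5)) / 3 = -5/3 = -1.6667
  s[C,C] = ((-2.5)·(-2.5) + (-2.5)·(-2.5) + (2.5)·(2.5) + (2.5)·(2.5)) / 3 = 25/3 = 8.3333
  Sample standard deviations s_i = √(s[i,i]):
  s(A) = √(6) = 2.4495
  s(B) = √(2) = 1.4142
  s(C) = √(8.3333) = 2.8868

Step 3 — r_{ij} = s_{ij} / (s_i · s_j):
  r[A,A] = 1 (diagonal).
  r[A,B] = 2.3333 / (2.4495 · 1.4142) = 2.3333 / 3.4641 = 0.6736
  r[A,C] = -1.6667 / (2.4495 · 2.8868) = -1.6667 / 7.0711 = -0.2357
  r[B,B] = 1 (diagonal).
  r[B,C] = -1.6667 / (1.4142 · 2.8868) = -1.6667 / 4.0825 = -0.4082
  r[C,C] = 1 (diagonal).

R is symmetric with unit diagonal. Assembling:

R = [[1, 0.6736, -0.2357],
 [0.6736, 1, -0.4082],
 [-0.2357, -0.4082, 1]]


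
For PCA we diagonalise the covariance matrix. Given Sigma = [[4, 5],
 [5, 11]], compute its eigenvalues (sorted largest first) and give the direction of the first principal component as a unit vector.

Step 1 — characteristic polynomial of 2×2 Sigma:
  det(Sigma - λI) = λ² - trace · λ + det = 0.
  trace = 4 + 11 = 15, det = 4·11 - (5)² = 19.
Step 2 — discriminant:
  Δ = trace² - 4·det = 225 - 76 = 149.
Step 3 — eigenvalues:
  λ = (trace ± √Δ)/2 = (15 ± 12.2066)/2,
  λ_1 = 13.6033,  λ_2 = 1.3967.

Step 4 — unit eigenvector for λ_1: solve (Sigma - λ_1 I)v = 0. First row:
  (4 - 13.6033)·v_x + (5)·v_y = 0, i.e. (-9.6033)·v_x + (5)·v_y = 0,
  so v ∝ (b, λ_1 - a) = (5, 9.6033) = u.
  ||u|| = √((5)² + (9.6033)²) = √(117.2229) ≈ 10.827,
  v_1 = u/||u|| ≈ (0.4618, 0.887) (||v_1|| = 1).

λ_1 = 13.6033,  λ_2 = 1.3967;  v_1 ≈ (0.4618, 0.887)


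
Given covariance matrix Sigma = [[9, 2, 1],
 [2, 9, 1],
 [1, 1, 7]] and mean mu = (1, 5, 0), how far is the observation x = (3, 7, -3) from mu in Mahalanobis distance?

Step 1 — centre the observation: (x - mu) = (2, 2, -3).

Step 2 — invert Sigma (cofactor / det for 3×3, or solve directly):
  Sigma^{-1} = [[0.1181, -0.0248, -0.0133],
 [-0.0248, 0.1181, -0.0133],
 [-0.0133, -0.0133, 0.1467]].

Step 3 — form the quadratic (x - mu)^T · Sigma^{-1} · (x - mu):
  Sigma^{-1} · (x - mu) = (0.2267, 0.2267, -0.4933).
  (x - mu)^T · [Sigma^{-1} · (x - mu)] = (2)·(0.2267) + (2)·(0.2267) + (-3)·(-0.4933) = 2.3867.

Step 4 — take square root: d = √(2.3867) ≈ 1.5449.

d(x, mu) = √(2.3867) ≈ 1.5449


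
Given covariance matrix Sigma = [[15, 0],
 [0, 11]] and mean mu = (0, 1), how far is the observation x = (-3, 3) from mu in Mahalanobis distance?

Step 1 — centre the observation: (x - mu) = (-3, 2).

Step 2 — invert Sigma. det(Sigma) = 15·11 - (0)² = 165.
  Sigma^{-1} = (1/det) · [[d, -b], [-b, a]] = [[0.0667, 0],
 [0, 0.0909]].

Step 3 — form the quadratic (x - mu)^T · Sigma^{-1} · (x - mu):
  Sigma^{-1} · (x - mu) = (-0.2, 0.1818).
  (x - mu)^T · [Sigma^{-1} · (x - mu)] = (-3)·(-0.2) + (2)·(0.1818) = 0.9636.

Step 4 — take square root: d = √(0.9636) ≈ 0.9816.

d(x, mu) = √(0.9636) ≈ 0.9816


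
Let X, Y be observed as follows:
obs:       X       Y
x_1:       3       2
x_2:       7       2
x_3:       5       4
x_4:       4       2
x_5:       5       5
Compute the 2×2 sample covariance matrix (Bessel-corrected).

Step 1 — column means:
  mean(X) = (3 + 7 + 5 + 4 + 5) / 5 = 24/5 = 4.8
  mean(Y) = (2 + 2 + 4 + 2 + 5) / 5 = 15/5 = 3

Step 2 — sample covariance S[i,j] = (1/(n-1)) · Σ_k (x_{k,i} - mean_i) · (x_{k,j} - mean_j), with n-1 = 4.
  S[X,X] = ((-1.8)·(-1.8) + (2.2)·(2.2) + (0.2)·(0.2) + (-0.8)·(-0.8) + (0.2)·(0.2)) / 4 = 8.8/4 = 2.2
  S[X,Y] = ((-1.8)·(-1) + (2.2)·(-1) + (0.2)·(1) + (-0.8)·(-1) + (0.2)·(2)) / 4 = 1/4 = 0.25
  S[Y,Y] = ((-1)·(-1) + (-1)·(-1) + (1)·(1) + (-1)·(-1) + (2)·(2)) / 4 = 8/4 = 2

S is symmetric (S[j,i] = S[i,j]). Assembling:

S = [[2.2, 0.25],
 [0.25, 2]]


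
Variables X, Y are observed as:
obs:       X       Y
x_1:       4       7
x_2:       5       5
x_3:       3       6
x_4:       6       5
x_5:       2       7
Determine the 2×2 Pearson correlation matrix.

Step 1 — column means:
  mean(X) = (4 + 5 + 3 + 6 + 2) / 5 = 20/5 = 4
  mean(Y) = (7 + 5 + 6 + 5 + 7) / 5 = 30/5 = 6

Step 2 — sample variances and covariances s[i,j] = (1/(n-1)) · Σ_k (x_{k,i} - mean_i) · (x_{k,j} - mean_j), with n-1 = 4:
  s[X,X] = ((0)·(0) + (1)·(1) + (-1)·(-1) + (2)·(2) + (-2)·(-2)) / 4 = 10/4 = 2.5
  s[X,Y] = ((0)·(1) + (1)·(-1) + (-1)·(0) + (2)·(-1) + (-2)·(1)) / 4 = -5/4 = -1.25
  s[Y,Y] = ((1)·(1) + (-1)·(-1) + (0)·(0) + (-1)·(-1) + (1)·(1)) / 4 = 4/4 = 1
  Sample standard deviations s_i = √(s[i,i]):
  s(X) = √(2.5) = 1.5811
  s(Y) = √(1) = 1

Step 3 — r_{ij} = s_{ij} / (s_i · s_j):
  r[X,X] = 1 (diagonal).
  r[X,Y] = -1.25 / (1.5811 · 1) = -1.25 / 1.5811 = -0.7906
  r[Y,Y] = 1 (diagonal).

R is symmetric with unit diagonal. Assembling:

R = [[1, -0.7906],
 [-0.7906, 1]]


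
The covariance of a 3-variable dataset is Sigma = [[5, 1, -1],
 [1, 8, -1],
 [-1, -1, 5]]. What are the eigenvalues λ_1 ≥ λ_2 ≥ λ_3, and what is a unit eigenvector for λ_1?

Step 1 — characteristic polynomial p(λ) = det(λI - Sigma) = λ³ - tr·λ² + c_1·λ - det, where tr = trace, c_1 = sum of the principal 2×2 minors, det = det(Sigma):
  tr = 5 + 8 + 5 = 18,
  c_1 = (5·8 - (1)²) + (5·5 - (-1)²) + (8·5 - (-1)²) = 39 + 24 + 39 = 102,
  det = 5·(8·5 - (-1)²) - (1)·((1)·5 - (-1)·(-1)) + (-1)·((1)·(-1) - 8·(-1)) = 5·(39) - (1)·(4) + (-1)·(7) = 184.
  So p(λ) = λ³ - 18λ² + 102λ - 184.
Step 2 — look for an integer root (rational root theorem: any rational root is an integer divisor of 184). Testing λ = 4:
  p(4) = 64 - 288 + 408 - 184 = 0  ✓
  Dividing out (λ - 4): p(λ) = (λ - 4)(λ² - 14λ + 46).
Step 3 — remaining eigenvalues from the quadratic λ² - 14λ + 46 = 0:
  Δ = 14² - 4·46 = 196 - 184 = 12,  λ = (14 ± √12)/2 = (14 ± 3.4641)/2 ≈ 8.7321 or 5.2679.
  Sorted: λ_1 = 8.7321,  λ_2 = 5.2679,  λ_3 = 4  (check: sum = 18 = tr ✓).

Step 4 — unit eigenvector for λ_1 ≈ 8.7321: v spans the null space of (Sigma - λ_1 I), whose rows are
  r_1 = (-3.7321, 1, -1),  r_2 = (1, -0.7321, -1),  r_3 = (-1, -1, -3.7321).
  v is orthogonal to every row, so take v ∝ r_1 × r_2 = ((1)·(-1) - (-1)·(-0.7321), (-1)·(1) - (-3.7321)·(-1), (-3.7321)·(-0.7321) - (1)·(1)) ≈ (-1.7321, -4.7321, 1.7321).
  Rescale (multiply by -1 so the first nonzero entry is positive): u = (1.7321, 4.7321, -1.7321).
  ||u|| = √((1.7321)² + (4.7321)² + (-1.7321)²) = √(28.3923) ≈ 5.3284,  v_1 = u/||u|| ≈ (0.3251, 0.8881, -0.3251) (||v_1|| = 1).

λ_1 = 8.7321,  λ_2 = 5.2679,  λ_3 = 4;  v_1 ≈ (0.3251, 0.8881, -0.3251)


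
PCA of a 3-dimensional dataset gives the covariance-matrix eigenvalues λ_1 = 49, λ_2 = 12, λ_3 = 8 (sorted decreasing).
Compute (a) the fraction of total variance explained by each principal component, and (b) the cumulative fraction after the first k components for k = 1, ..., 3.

Step 1 — total variance = trace(Sigma) = Σ λ_i = 49 + 12 + 8 = 69.

Step 2 — fraction explained by component i = λ_i / Σ λ:
  PC1: 49/69 = 0.7101
  PC2: 12/69 = 0.1739
  PC3: 8/69 = 0.1159

Step 3 — cumulative fraction after k components = (λ_1 + ... + λ_k) / Σ λ:
  k = 1: 49/69 = 0.7101
  k = 2: (49 + 12)/69 = 61/69 = 0.8841
  k = 3: (49 + 12 + 8)/69 = 69/69 = 1

Summary (fraction, with percent):

explained: PC1 0.7101 (71.01%), PC2 0.1739 (17.39%), PC3 0.1159 (11.59%);  cumulative: 0.7101, 0.8841, 1


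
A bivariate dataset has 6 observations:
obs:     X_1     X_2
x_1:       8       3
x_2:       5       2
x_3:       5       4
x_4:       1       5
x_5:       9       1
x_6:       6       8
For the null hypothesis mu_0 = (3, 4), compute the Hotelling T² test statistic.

Step 1 — sample mean vector:
  mean(X_1) = (8 + 5 + 5 + 1 + 9 + 6) / 6 = 34/6 = 5.6667
  mean(X_2) = (3 + 2 + 4 + 5 + 1 + 8) / 6 = 23/6 = 3.8333
  x̄ = (5.6667, 3.8333),  deviation x̄ - mu_0 = (5.6667, 3.8333) - (3, 4) = (2.6667, -0.1667).

Step 2 — sample covariance matrix, S[i,j] = (1/(n-1)) · Σ_k (x_{k,i} - mean_i) · (x_{k,j} - mean_j), divisor n-1 = 5:
  S[X_1,X_1] = ((2.3333)·(2.3333) + (-0.6667)·(-0.6667) + (-0.6667)·(-0.6667) + (-4.6667)·(-4.6667) + (3.3333)·(3.3333) + (0.3333)·(0.3333)) / 5 = 39.3333/5 = 7.8667
  S[X_1,X_2] = ((2.3333)·(-0.8333) + (-0.6667)·(-1.8333) + (-0.6667)·(0.1667) + (-4.6667)·(1.1667) + (3.3333)·(-2.8333) + (0.3333)·(4.1667)) / 5 = -14.3333/5 = -2.8667
  S[X_2,X_2] = ((-0.8333)·(-0.8333) + (-1.8333)·(-1.8333) + (0.1667)·(0.1667) + (1.1667)·(1.1667) + (-2.8333)·(-2.8333) + (4.1667)·(4.1667)) / 5 = 30.8333/5 = 6.1667
  S = [[7.8667, -2.8667],
 [-2.8667, 6.1667]].

Step 3 — invert S. det(S) = 7.8667·6.1667 - (-2.8667)² = 40.2933.
  S^{-1} = (1/det) · [[d, -b], [-b, a]] = [[0.153, 0.0711],
 [0.0711, 0.1952]].

Step 4 — quadratic form (x̄ - mu_0)^T · S^{-1} · (x̄ - mu_0):
  S^{-1} · (x̄ - mu_0) = (0.3963, 0.1572),
  (x̄ - mu_0)^T · [...] = (2.6667)·(0.3963) + (-0.1667)·(0.1572) = 1.0305.

Step 5 — scale by n: T² = 6 · 1.0305 = 6.183.

T² ≈ 6.183


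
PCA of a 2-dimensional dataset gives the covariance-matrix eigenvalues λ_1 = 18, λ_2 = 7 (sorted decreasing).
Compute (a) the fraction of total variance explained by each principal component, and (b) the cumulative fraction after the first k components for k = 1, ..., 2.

Step 1 — total variance = trace(Sigma) = Σ λ_i = 18 + 7 = 25.

Step 2 — fraction explained by component i = λ_i / Σ λ:
  PC1: 18/25 = 0.72
  PC2: 7/25 = 0.28

Step 3 — cumulative fraction after k components = (λ_1 + ... + λ_k) / Σ λ:
  k = 1: 18/25 = 0.72
  k = 2: (18 + 7)/25 = 25/25 = 1

Summary (fraction, with percent):

explained: PC1 0.72 (72%), PC2 0.28 (28%);  cumulative: 0.72, 1


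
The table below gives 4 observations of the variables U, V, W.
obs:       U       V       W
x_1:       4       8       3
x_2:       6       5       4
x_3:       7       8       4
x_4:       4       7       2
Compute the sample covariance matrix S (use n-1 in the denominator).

Step 1 — column means:
  mean(U) = (4 + 6 + 7 + 4) / 4 = 21/4 = 5.25
  mean(V) = (8 + 5 + 8 + 7) / 4 = 28/4 = 7
  mean(W) = (3 + 4 + 4 + 2) / 4 = 13/4 = 3.25

Step 2 — sample covariance S[i,j] = (1/(n-1)) · Σ_k (x_{k,i} - mean_i) · (x_{k,j} - mean_j), with n-1 = 3.
  S[U,U] = ((-1.25)·(-1.25) + (0.75)·(0.75) + (1.75)·(1.75) + (-1.25)·(-1.25)) / 3 = 6.75/3 = 2.25
  S[U,V] = ((-1.25)·(1) + (0.75)·(-2) + (1.75)·(1) + (-1.25)·(0)) / 3 = -1/3 = -0.3333
  S[U,W] = ((-1.25)·(-0.25) + (0.75)·(0.75) + (1.75)·(0.75) + (-1.25)·(-1.25)) / 3 = 3.75/3 = 1.25
  S[V,V] = ((1)·(1) + (-2)·(-2) + (1)·(1) + (0)·(0)) / 3 = 6/3 = 2
  S[V,W] = ((1)·(-0.25) + (-2)·(0.75) + (1)·(0.75) + (0)·(-1.25)) / 3 = -1/3 = -0.3333
  S[W,W] = ((-0.25)·(-0.25) + (0.75)·(0.75) + (0.75)·(0.75) + (-1.25)·(-1.25)) / 3 = 2.75/3 = 0.9167

S is symmetric (S[j,i] = S[i,j]). Assembling:

S = [[2.25, -0.3333, 1.25],
 [-0.3333, 2, -0.3333],
 [1.25, -0.3333, 0.9167]]


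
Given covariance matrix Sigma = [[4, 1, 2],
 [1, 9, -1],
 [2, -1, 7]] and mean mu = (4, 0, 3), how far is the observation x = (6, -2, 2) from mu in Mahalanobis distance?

Step 1 — centre the observation: (x - mu) = (2, -2, -1).

Step 2 — invert Sigma (cofactor / det for 3×3, or solve directly):
  Sigma^{-1} = [[0.3085, -0.0448, -0.0945],
 [-0.0448, 0.1194, 0.0299],
 [-0.0945, 0.0299, 0.1741]].

Step 3 — form the quadratic (x - mu)^T · Sigma^{-1} · (x - mu):
  Sigma^{-1} · (x - mu) = (0.801, -0.3582, -0.4229).
  (x - mu)^T · [Sigma^{-1} · (x - mu)] = (2)·(0.801) + (-2)·(-0.3582) + (-1)·(-0.4229) = 2.7413.

Step 4 — take square root: d = √(2.7413) ≈ 1.6557.

d(x, mu) = √(2.7413) ≈ 1.6557


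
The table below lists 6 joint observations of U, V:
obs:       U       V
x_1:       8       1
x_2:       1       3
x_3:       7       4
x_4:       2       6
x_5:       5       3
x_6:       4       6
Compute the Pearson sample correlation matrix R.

Step 1 — column means:
  mean(U) = (8 + 1 + 7 + 2 + 5 + 4) / 6 = 27/6 = 4.5
  mean(V) = (1 + 3 + 4 + 6 + 3 + 6) / 6 = 23/6 = 3.8333

Step 2 — sample variances and covariances s[i,j] = (1/(n-1)) · Σ_k (x_{k,i} - mean_i) · (x_{k,j} - mean_j), with n-1 = 5:
  s[U,U] = ((3.5)·(3.5) + (-3.5)·(-3.5) + (2.5)·(2.5) + (-2.5)·(-2.5) + (0.5)·(0.5) + (-0.5)·(-0.5)) / 5 = 37.5/5 = 7.5
  s[U,V] = ((3.5)·(-2.8333) + (-3.5)·(-0.8333) + (2.5)·(0.1667) + (-2.5)·(2.1667) + (0.5)·(-0.8333) + (-0.5)·(2.1667)) / 5 = -13.5/5 = -2.7
  s[V,V] = ((-2.8333)·(-2.8333) + (-0.8333)·(-0.8333) + (0.1667)·(0.1667) + (2.1667)·(2.1667) + (-0.8333)·(-0.8333) + (2.1667)·(2.1667)) / 5 = 18.8333/5 = 3.7667
  Sample standard deviations s_i = √(s[i,i]):
  s(U) = √(7.5) = 2.7386
  s(V) = √(3.7667) = 1.9408

Step 3 — r_{ij} = s_{ij} / (s_i · s_j):
  r[U,U] = 1 (diagonal).
  r[U,V] = -2.7 / (2.7386 · 1.9408) = -2.7 / 5.3151 = -0.508
  r[V,V] = 1 (diagonal).

R is symmetric with unit diagonal. Assembling:

R = [[1, -0.508],
 [-0.508, 1]]


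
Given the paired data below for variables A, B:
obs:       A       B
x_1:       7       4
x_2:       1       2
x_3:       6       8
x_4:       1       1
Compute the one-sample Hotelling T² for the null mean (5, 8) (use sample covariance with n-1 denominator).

Step 1 — sample mean vector:
  mean(A) = (7 + 1 + 6 + 1) / 4 = 15/4 = 3.75
  mean(B) = (4 + 2 + 8 + 1) / 4 = 15/4 = 3.75
  x̄ = (3.75, 3.75),  deviation x̄ - mu_0 = (3.75, 3.75) - (5, 8) = (-1.25, -4.25).

Step 2 — sample covariance matrix, S[i,j] = (1/(n-1)) · Σ_k (x_{k,i} - mean_i) · (x_{k,j} - mean_j), divisor n-1 = 3:
  S[A,A] = ((3.25)·(3.25) + (-2.75)·(-2.75) + (2.25)·(2.25) + (-2.75)·(-2.75)) / 3 = 30.75/3 = 10.25
  S[A,B] = ((3.25)·(0.25) + (-2.75)·(-1.75) + (2.25)·(4.25) + (-2.75)·(-2.75)) / 3 = 22.75/3 = 7.5833
  S[B,B] = ((0.25)·(0.25) + (-1.75)·(-1.75) + (4.25)·(4.25) + (-2.75)·(-2.75)) / 3 = 28.75/3 = 9.5833
  S = [[10.25, 7.5833],
 [7.5833, 9.5833]].

Step 3 — invert S. det(S) = 10.25·9.5833 - (7.5833)² = 40.7222.
  S^{-1} = (1/det) · [[d, -b], [-b, a]] = [[0.2353, -0.1862],
 [-0.1862, 0.2517]].

Step 4 — quadratic form (x̄ - mu_0)^T · S^{-1} · (x̄ - mu_0):
  S^{-1} · (x̄ - mu_0) = (0.4973, -0.837),
  (x̄ - mu_0)^T · [...] = (-1.25)·(0.4973) + (-4.25)·(-0.837) = 2.9355.

Step 5 — scale by n: T² = 4 · 2.9355 = 11.7422.

T² ≈ 11.7422


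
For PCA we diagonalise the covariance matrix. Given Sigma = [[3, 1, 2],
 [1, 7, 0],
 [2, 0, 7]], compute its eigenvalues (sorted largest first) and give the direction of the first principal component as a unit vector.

Step 1 — characteristic polynomial p(λ) = det(λI - Sigma) = λ³ - tr·λ² + c_1·λ - det, where tr = trace, c_1 = sum of the principal 2×2 minors, det = det(Sigma):
  tr = 3 + 7 + 7 = 17,
  c_1 = (3·7 - (1)²) + (3·7 - (2)²) + (7·7 - (0)²) = 20 + 17 + 49 = 86,
  det = 3·(7·7 - (0)²) - (1)·((1)·7 - (0)·(2)) + (2)·((1)·(0) - 7·(2)) = 3·(49) - (1)·(7) + (2)·(-14) = 112.
  So p(λ) = λ³ - 17λ² + 86λ - 112.
Step 2 — look for an integer root (rational root theorem: any rational root is an integer divisor of 112). Testing λ = 2:
  p(2) = 8 - 68 + 172 - 112 = 0  ✓
  Dividing out (λ - 2): p(λ) = (λ - 2)(λ² - 15λ + 56).
Step 3 — remaining eigenvalues from the quadratic λ² - 15λ + 56 = 0:
  Δ = 15² - 4·56 = 225 - 224 = 1,  λ = (15 ± √1)/2 = (15 ± 1)/2 = 8 or 7.
  Sorted: λ_1 = 8,  λ_2 = 7,  λ_3 = 2  (check: sum = 17 = tr ✓).

Step 4 — unit eigenvector for λ_1 = 8: v spans the null space of (Sigma - λ_1 I), whose rows are
  r_1 = (-5, 1, 2),  r_2 = (1, -1, 0),  r_3 = (2, 0, -1).
  v is orthogonal to every row, so take v ∝ r_1 × r_2 = ((1)·(0) - (2)·(-1), (2)·(1) - (-5)·(0), (-5)·(-1) - (1)·(1)) = (2, 2, 4).
  Rescale (divide by 2): u = (1, 1, 2).
  ||u|| = √((1)² + (1)² + (2)²) = √(6) ≈ 2.4495,  v_1 = u/||u|| ≈ (0.4082, 0.4082, 0.8165) (||v_1|| = 1).

λ_1 = 8,  λ_2 = 7,  λ_3 = 2;  v_1 ≈ (0.4082, 0.4082, 0.8165)


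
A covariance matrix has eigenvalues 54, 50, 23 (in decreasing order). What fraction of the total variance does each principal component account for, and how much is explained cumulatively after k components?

Step 1 — total variance = trace(Sigma) = Σ λ_i = 54 + 50 + 23 = 127.

Step 2 — fraction explained by component i = λ_i / Σ λ:
  PC1: 54/127 = 0.4252
  PC2: 50/127 = 0.3937
  PC3: 23/127 = 0.1811

Step 3 — cumulative fraction after k components = (λ_1 + ... + λ_k) / Σ λ:
  k = 1: 54/127 = 0.4252
  k = 2: (54 + 50)/127 = 104/127 = 0.8189
  k = 3: (54 + 50 + 23)/127 = 127/127 = 1

Summary (fraction, with percent):

explained: PC1 0.4252 (42.52%), PC2 0.3937 (39.37%), PC3 0.1811 (18.11%);  cumulative: 0.4252, 0.8189, 1


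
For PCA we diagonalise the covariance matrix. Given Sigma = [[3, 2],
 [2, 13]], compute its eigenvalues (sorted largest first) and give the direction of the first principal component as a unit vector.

Step 1 — characteristic polynomial of 2×2 Sigma:
  det(Sigma - λI) = λ² - trace · λ + det = 0.
  trace = 3 + 13 = 16, det = 3·13 - (2)² = 35.
Step 2 — discriminant:
  Δ = trace² - 4·det = 256 - 140 = 116.
Step 3 — eigenvalues:
  λ = (trace ± √Δ)/2 = (16 ± 10.7703)/2,
  λ_1 = 13.3852,  λ_2 = 2.6148.

Step 4 — unit eigenvector for λ_1: solve (Sigma - λ_1 I)v = 0. First row:
  (3 - 13.3852)·v_x + (2)·v_y = 0, i.e. (-10.3852)·v_x + (2)·v_y = 0,
  so v ∝ (b, λ_1 - a) = (2, 10.3852) = u.
  ||u|| = √((2)² + (10.3852)²) = √(111.8516) ≈ 10.576,
  v_1 = u/||u|| ≈ (0.1891, 0.982) (||v_1|| = 1).

λ_1 = 13.3852,  λ_2 = 2.6148;  v_1 ≈ (0.1891, 0.982)


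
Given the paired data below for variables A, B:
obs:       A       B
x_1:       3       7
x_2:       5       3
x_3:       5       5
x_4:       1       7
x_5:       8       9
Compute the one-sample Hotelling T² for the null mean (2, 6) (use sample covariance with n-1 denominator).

Step 1 — sample mean vector:
  mean(A) = (3 + 5 + 5 + 1 + 8) / 5 = 22/5 = 4.4
  mean(B) = (7 + 3 + 5 + 7 + 9) / 5 = 31/5 = 6.2
  x̄ = (4.4, 6.2),  deviation x̄ - mu_0 = (4.4, 6.2) - (2, 6) = (2.4, 0.2).

Step 2 — sample covariance matrix, S[i,j] = (1/(n-1)) · Σ_k (x_{k,i} - mean_i) · (x_{k,j} - mean_j), divisor n-1 = 4:
  S[A,A] = ((-1.4)·(-1.4) + (0.6)·(0.6) + (0.6)·(0.6) + (-3.4)·(-3.4) + (3.6)·(3.6)) / 4 = 27.2/4 = 6.8
  S[A,B] = ((-1.4)·(0.8) + (0.6)·(-3.2) + (0.6)·(-1.2) + (-3.4)·(0.8) + (3.6)·(2.8)) / 4 = 3.6/4 = 0.9
  S[B,B] = ((0.8)·(0.8) + (-3.2)·(-3.2) + (-1.2)·(-1.2) + (0.8)·(0.8) + (2.8)·(2.8)) / 4 = 20.8/4 = 5.2
  S = [[6.8, 0.9],
 [0.9, 5.2]].

Step 3 — invert S. det(S) = 6.8·5.2 - (0.9)² = 34.55.
  S^{-1} = (1/det) · [[d, -b], [-b, a]] = [[0.1505, -0.026],
 [-0.026, 0.1968]].

Step 4 — quadratic form (x̄ - mu_0)^T · S^{-1} · (x̄ - mu_0):
  S^{-1} · (x̄ - mu_0) = (0.356, -0.0232),
  (x̄ - mu_0)^T · [...] = (2.4)·(0.356) + (0.2)·(-0.0232) = 0.8498.

Step 5 — scale by n: T² = 5 · 0.8498 = 4.2489.

T² ≈ 4.2489


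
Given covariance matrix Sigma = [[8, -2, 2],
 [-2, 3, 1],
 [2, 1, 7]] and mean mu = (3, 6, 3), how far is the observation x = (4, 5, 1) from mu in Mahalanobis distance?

Step 1 — centre the observation: (x - mu) = (1, -1, -2).

Step 2 — invert Sigma (cofactor / det for 3×3, or solve directly):
  Sigma^{-1} = [[0.1786, 0.1429, -0.0714],
 [0.1429, 0.4643, -0.1071],
 [-0.0714, -0.1071, 0.1786]].

Step 3 — form the quadratic (x - mu)^T · Sigma^{-1} · (x - mu):
  Sigma^{-1} · (x - mu) = (0.1786, -0.1071, -0.3214).
  (x - mu)^T · [Sigma^{-1} · (x - mu)] = (1)·(0.1786) + (-1)·(-0.1071) + (-2)·(-0.3214) = 0.9286.

Step 4 — take square root: d = √(0.9286) ≈ 0.9636.

d(x, mu) = √(0.9286) ≈ 0.9636


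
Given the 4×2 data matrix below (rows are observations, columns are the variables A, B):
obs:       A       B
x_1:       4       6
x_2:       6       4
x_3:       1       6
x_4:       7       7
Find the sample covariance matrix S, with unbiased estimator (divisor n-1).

Step 1 — column means:
  mean(A) = (4 + 6 + 1 + 7) / 4 = 18/4 = 4.5
  mean(B) = (6 + 4 + 6 + 7) / 4 = 23/4 = 5.75

Step 2 — sample covariance S[i,j] = (1/(n-1)) · Σ_k (x_{k,i} - mean_i) · (x_{k,j} - mean_j), with n-1 = 3.
  S[A,A] = ((-0.5)·(-0.5) + (1.5)·(1.5) + (-3.5)·(-3.5) + (2.5)·(2.5)) / 3 = 21/3 = 7
  S[A,B] = ((-0.5)·(0.25) + (1.5)·(-1.75) + (-3.5)·(0.25) + (2.5)·(1.25)) / 3 = -0.5/3 = -0.1667
  S[B,B] = ((0.25)·(0.25) + (-1.75)·(-1.75) + (0.25)·(0.25) + (1.25)·(1.25)) / 3 = 4.75/3 = 1.5833

S is symmetric (S[j,i] = S[i,j]). Assembling:

S = [[7, -0.1667],
 [-0.1667, 1.5833]]


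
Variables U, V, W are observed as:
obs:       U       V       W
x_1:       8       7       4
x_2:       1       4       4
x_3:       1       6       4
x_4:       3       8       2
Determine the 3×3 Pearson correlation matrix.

Step 1 — column means:
  mean(U) = (8 + 1 + 1 + 3) / 4 = 13/4 = 3.25
  mean(V) = (7 + 4 + 6 + 8) / 4 = 25/4 = 6.25
  mean(W) = (4 + 4 + 4 + 2) / 4 = 14/4 = 3.5

Step 2 — sample variances and covariances s[i,j] = (1/(n-1)) · Σ_k (x_{k,i} - mean_i) · (x_{k,j} - mean_j), with n-1 = 3:
  s[U,U] = ((4.75)·(4.75) + (-2.25)·(-2.25) + (-2.25)·(-2.25) + (-0.25)·(-0.25)) / 3 = 32.75/3 = 10.9167
  s[U,V] = ((4.75)·(0.75) + (-2.25)·(-2.25) + (-2.25)·(-0.25) + (-0.25)·(1.75)) / 3 = 8.75/3 = 2.9167
  s[U,W] = ((4.75)·(0.5) + (-2.25)·(0.5) + (-2.25)·(0.5) + (-0.25)·(-1.5)) / 3 = 0.5/3 = 0.1667
  s[V,V] = ((0.75)·(0.75) + (-2.25)·(-2.25) + (-0.25)·(-0.25) + (1.75)·(1.75)) / 3 = 8.75/3 = 2.9167
  s[V,W] = ((0.75)·(0.5) + (-2.25)·(0.5) + (-0.25)·(0.5) + (1.75)·(-1.5)) / 3 = -3.5/3 = -1.1667
  s[W,W] = ((0.5)·(0.5) + (0.5)·(0.5) + (0.5)·(0.5) + (-1.5)·(-1.5)) / 3 = 3/3 = 1
  Sample standard deviations s_i = √(s[i,i]):
  s(U) = √(10.9167) = 3.304
  s(V) = √(2.9167) = 1.7078
  s(W) = √(1) = 1

Step 3 — r_{ij} = s_{ij} / (s_i · s_j):
  r[U,U] = 1 (diagonal).
  r[U,V] = 2.9167 / (3.304 · 1.7078) = 2.9167 / 5.6427 = 0.5169
  r[U,W] = 0.1667 / (3.304 · 1) = 0.1667 / 3.304 = 0.0504
  r[V,V] = 1 (diagonal).
  r[V,W] = -1.1667 / (1.7078 · 1) = -1.1667 / 1.7078 = -0.6831
  r[W,W] = 1 (diagonal).

R is symmetric with unit diagonal. Assembling:

R = [[1, 0.5169, 0.0504],
 [0.5169, 1, -0.6831],
 [0.0504, -0.6831, 1]]


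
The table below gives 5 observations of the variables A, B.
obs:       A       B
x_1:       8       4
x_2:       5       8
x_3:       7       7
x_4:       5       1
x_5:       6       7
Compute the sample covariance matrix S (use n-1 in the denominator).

Step 1 — column means:
  mean(A) = (8 + 5 + 7 + 5 + 6) / 5 = 31/5 = 6.2
  mean(B) = (4 + 8 + 7 + 1 + 7) / 5 = 27/5 = 5.4

Step 2 — sample covariance S[i,j] = (1/(n-1)) · Σ_k (x_{k,i} - mean_i) · (x_{k,j} - mean_j), with n-1 = 4.
  S[A,A] = ((1.8)·(1.8) + (-1.2)·(-1.2) + (0.8)·(0.8) + (-1.2)·(-1.2) + (-0.2)·(-0.2)) / 4 = 6.8/4 = 1.7
  S[A,B] = ((1.8)·(-1.4) + (-1.2)·(2.6) + (0.8)·(1.6) + (-1.2)·(-4.4) + (-0.2)·(1.6)) / 4 = 0.6/4 = 0.15
  S[B,B] = ((-1.4)·(-1.4) + (2.6)·(2.6) + (1.6)·(1.6) + (-4.4)·(-4.4) + (1.6)·(1.6)) / 4 = 33.2/4 = 8.3

S is symmetric (S[j,i] = S[i,j]). Assembling:

S = [[1.7, 0.15],
 [0.15, 8.3]]


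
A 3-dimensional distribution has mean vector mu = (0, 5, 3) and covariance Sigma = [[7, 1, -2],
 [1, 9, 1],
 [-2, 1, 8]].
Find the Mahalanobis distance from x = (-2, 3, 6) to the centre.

Step 1 — centre the observation: (x - mu) = (-2, -2, 3).

Step 2 — invert Sigma (cofactor / det for 3×3, or solve directly):
  Sigma^{-1} = [[0.1581, -0.0223, 0.0423],
 [-0.0223, 0.1158, -0.02],
 [0.0423, -0.02, 0.1381]].

Step 3 — form the quadratic (x - mu)^T · Sigma^{-1} · (x - mu):
  Sigma^{-1} · (x - mu) = (-0.1448, -0.2472, 0.3697).
  (x - mu)^T · [Sigma^{-1} · (x - mu)] = (-2)·(-0.1448) + (-2)·(-0.2472) + (3)·(0.3697) = 1.8931.

Step 4 — take square root: d = √(1.8931) ≈ 1.3759.

d(x, mu) = √(1.8931) ≈ 1.3759


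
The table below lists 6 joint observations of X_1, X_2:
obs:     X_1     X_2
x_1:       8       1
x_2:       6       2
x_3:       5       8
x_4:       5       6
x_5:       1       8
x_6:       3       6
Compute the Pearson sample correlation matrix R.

Step 1 — column means:
  mean(X_1) = (8 + 6 + 5 + 5 + 1 + 3) / 6 = 28/6 = 4.6667
  mean(X_2) = (1 + 2 + 8 + 6 + 8 + 6) / 6 = 31/6 = 5.1667

Step 2 — sample variances and covariances s[i,j] = (1/(n-1)) · Σ_k (x_{k,i} - mean_i) · (x_{k,j} - mean_j), with n-1 = 5:
  s[X_1,X_1] = ((3.3333)·(3.3333) + (1.3333)·(1.3333) + (0.3333)·(0.3333) + (0.3333)·(0.3333) + (-3.6667)·(-3.6667) + (-1.6667)·(-1.6667)) / 5 = 29.3333/5 = 5.8667
  s[X_1,X_2] = ((3.3333)·(-4.1667) + (1.3333)·(-3.1667) + (0.3333)·(2.8333) + (0.3333)·(0.8333) + (-3.6667)·(2.8333) + (-1.6667)·(0.8333)) / 5 = -28.6667/5 = -5.7333
  s[X_2,X_2] = ((-4.1667)·(-4.1667) + (-3.1667)·(-3.1667) + (2.8333)·(2.8333) + (0.8333)·(0.8333) + (2.8333)·(2.8333) + (0.8333)·(0.8333)) / 5 = 44.8333/5 = 8.9667
  Sample standard deviations s_i = √(s[i,i]):
  s(X_1) = √(5.8667) = 2.4221
  s(X_2) = √(8.9667) = 2.9944

Step 3 — r_{ij} = s_{ij} / (s_i · s_j):
  r[X_1,X_1] = 1 (diagonal).
  r[X_1,X_2] = -5.7333 / (2.4221 · 2.9944) = -5.7333 / 7.2529 = -0.7905
  r[X_2,X_2] = 1 (diagonal).

R is symmetric with unit diagonal. Assembling:

R = [[1, -0.7905],
 [-0.7905, 1]]


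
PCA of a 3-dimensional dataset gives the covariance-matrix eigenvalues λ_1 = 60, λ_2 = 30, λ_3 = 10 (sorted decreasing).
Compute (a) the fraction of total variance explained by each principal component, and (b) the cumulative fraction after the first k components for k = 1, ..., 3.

Step 1 — total variance = trace(Sigma) = Σ λ_i = 60 + 30 + 10 = 100.

Step 2 — fraction explained by component i = λ_i / Σ λ:
  PC1: 60/100 = 0.6
  PC2: 30/100 = 0.3
  PC3: 10/100 = 0.1

Step 3 — cumulative fraction after k components = (λ_1 + ... + λ_k) / Σ λ:
  k = 1: 60/100 = 0.6
  k = 2: (60 + 30)/100 = 90/100 = 0.9
  k = 3: (60 + 30 + 10)/100 = 100/100 = 1

Summary (fraction, with percent):

explained: PC1 0.6 (60%), PC2 0.3 (30%), PC3 0.1 (10%);  cumulative: 0.6, 0.9, 1


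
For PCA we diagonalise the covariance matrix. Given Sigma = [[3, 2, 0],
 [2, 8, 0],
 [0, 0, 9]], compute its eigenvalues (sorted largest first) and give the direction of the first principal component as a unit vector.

Step 1 — characteristic polynomial p(λ) = det(λI - Sigma) = λ³ - tr·λ² + c_1·λ - det, where tr = trace, c_1 = sum of the principal 2×2 minors, det = det(Sigma):
  tr = 3 + 8 + 9 = 20,
  c_1 = (3·8 - (2)²) + (3·9 - (0)²) + (8·9 - (0)²) = 20 + 27 + 72 = 119,
  det = 3·(8·9 - (0)²) - (2)·((2)·9 - (0)·(0)) + (0)·((2)·(0) - 8·(0)) = 3·(72) - (2)·(18) + (0)·(0) = 180.
  So p(λ) = λ³ - 20λ² + 119λ - 180.
Step 2 — look for an integer root (rational root theorem: any rational root is an integer divisor of 180). Testing λ = 9:
  p(9) = 729 - 1620 + 1071 - 180 = 0  ✓
  Dividing out (λ - 9): p(λ) = (λ - 9)(λ² - 11λ + 20).
Step 3 — remaining eigenvalues from the quadratic λ² - 11λ + 20 = 0:
  Δ = 11² - 4·20 = 121 - 80 = 41,  λ = (11 ± √41)/2 = (11 ± 6.4031)/2 ≈ 8.7016 or 2.2984.
  Sorted: λ_1 = 9,  λ_2 = 8.7016,  λ_3 = 2.2984  (check: sum = 20 = tr ✓).

Step 4 — unit eigenvector for λ_1 = 9: v spans the null space of (Sigma - λ_1 I), whose rows are
  r_1 = (-6, 2, 0),  r_2 = (2, -1, 0),  r_3 = (0, 0, 0).
  v is orthogonal to every row, so take v ∝ r_1 × r_2 = ((2)·(0) - (0)·(-1), (0)·(2) - (-6)·(0), (-6)·(-1) - (2)·(2)) = (0, 0, 2).
  Rescale (divide by 2): u = (0, 0, 1).
  ||u|| = √((0)² + (0)² + (1)²) = √(1) = 1,  v_1 = u/||u|| ≈ (0, 0, 1) (||v_1|| = 1).

λ_1 = 9,  λ_2 = 8.7016,  λ_3 = 2.2984;  v_1 ≈ (0, 0, 1)


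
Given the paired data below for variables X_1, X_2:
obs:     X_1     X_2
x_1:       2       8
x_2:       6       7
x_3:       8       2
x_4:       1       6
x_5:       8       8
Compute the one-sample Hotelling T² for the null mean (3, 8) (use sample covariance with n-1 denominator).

Step 1 — sample mean vector:
  mean(X_1) = (2 + 6 + 8 + 1 + 8) / 5 = 25/5 = 5
  mean(X_2) = (8 + 7 + 2 + 6 + 8) / 5 = 31/5 = 6.2
  x̄ = (5, 6.2),  deviation x̄ - mu_0 = (5, 6.2) - (3, 8) = (2, -1.8).

Step 2 — sample covariance matrix, S[i,j] = (1/(n-1)) · Σ_k (x_{k,i} - mean_i) · (x_{k,j} - mean_j), divisor n-1 = 4:
  S[X_1,X_1] = ((-3)·(-3) + (1)·(1) + (3)·(3) + (-4)·(-4) + (3)·(3)) / 4 = 44/4 = 11
  S[X_1,X_2] = ((-3)·(1.8) + (1)·(0.8) + (3)·(-4.2) + (-4)·(-0.2) + (3)·(1.8)) / 4 = -11/4 = -2.75
  S[X_2,X_2] = ((1.8)·(1.8) + (0.8)·(0.8) + (-4.2)·(-4.2) + (-0.2)·(-0.2) + (1.8)·(1.8)) / 4 = 24.8/4 = 6.2
  S = [[11, -2.75],
 [-2.75, 6.2]].

Step 3 — invert S. det(S) = 11·6.2 - (-2.75)² = 60.6375.
  S^{-1} = (1/det) · [[d, -b], [-b, a]] = [[0.1022, 0.0454],
 [0.0454, 0.1814]].

Step 4 — quadratic form (x̄ - mu_0)^T · S^{-1} · (x̄ - mu_0):
  S^{-1} · (x̄ - mu_0) = (0.1229, -0.2358),
  (x̄ - mu_0)^T · [...] = (2)·(0.1229) + (-1.8)·(-0.2358) = 0.6702.

Step 5 — scale by n: T² = 5 · 0.6702 = 3.3511.

T² ≈ 3.3511


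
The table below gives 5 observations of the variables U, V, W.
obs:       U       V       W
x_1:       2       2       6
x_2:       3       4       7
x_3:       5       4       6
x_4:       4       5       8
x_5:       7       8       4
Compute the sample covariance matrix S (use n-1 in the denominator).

Step 1 — column means:
  mean(U) = (2 + 3 + 5 + 4 + 7) / 5 = 21/5 = 4.2
  mean(V) = (2 + 4 + 4 + 5 + 8) / 5 = 23/5 = 4.6
  mean(W) = (6 + 7 + 6 + 8 + 4) / 5 = 31/5 = 6.2

Step 2 — sample covariance S[i,j] = (1/(n-1)) · Σ_k (x_{k,i} - mean_i) · (x_{k,j} - mean_j), with n-1 = 4.
  S[U,U] = ((-2.2)·(-2.2) + (-1.2)·(-1.2) + (0.8)·(0.8) + (-0.2)·(-0.2) + (2.8)·(2.8)) / 4 = 14.8/4 = 3.7
  S[U,V] = ((-2.2)·(-2.6) + (-1.2)·(-0.6) + (0.8)·(-0.6) + (-0.2)·(0.4) + (2.8)·(3.4)) / 4 = 15.4/4 = 3.85
  S[U,W] = ((-2.2)·(-0.2) + (-1.2)·(0.8) + (0.8)·(-0.2) + (-0.2)·(1.8) + (2.8)·(-2.2)) / 4 = -7.2/4 = -1.8
  S[V,V] = ((-2.6)·(-2.6) + (-0.6)·(-0.6) + (-0.6)·(-0.6) + (0.4)·(0.4) + (3.4)·(3.4)) / 4 = 19.2/4 = 4.8
  S[V,W] = ((-2.6)·(-0.2) + (-0.6)·(0.8) + (-0.6)·(-0.2) + (0.4)·(1.8) + (3.4)·(-2.2)) / 4 = -6.6/4 = -1.65
  S[W,W] = ((-0.2)·(-0.2) + (0.8)·(0.8) + (-0.2)·(-0.2) + (1.8)·(1.8) + (-2.2)·(-2.2)) / 4 = 8.8/4 = 2.2

S is symmetric (S[j,i] = S[i,j]). Assembling:

S = [[3.7, 3.85, -1.8],
 [3.85, 4.8, -1.65],
 [-1.8, -1.65, 2.2]]
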